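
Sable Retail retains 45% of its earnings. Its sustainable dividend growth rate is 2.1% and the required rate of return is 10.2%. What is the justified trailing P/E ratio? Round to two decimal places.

Payout ratio b = 1 − 0.45 = 0.55.
Justified trailing P/E = b(1+g)/(r−g) = 0.55×(1+0.021)/(0.102−0.021) = 6.9327

6.93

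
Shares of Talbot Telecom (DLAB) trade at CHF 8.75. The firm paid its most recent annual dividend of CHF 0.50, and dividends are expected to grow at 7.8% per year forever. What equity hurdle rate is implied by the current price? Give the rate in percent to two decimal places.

Rearranging the constant-growth DDM: r = D₁/P₀ + g.
D₁ = 0.50 × (1 + 0.078) = 0.5390.
r = 0.5390 / 8.75 + 0.078 = 0.06160 + 0.078 = 0.13960

13.96%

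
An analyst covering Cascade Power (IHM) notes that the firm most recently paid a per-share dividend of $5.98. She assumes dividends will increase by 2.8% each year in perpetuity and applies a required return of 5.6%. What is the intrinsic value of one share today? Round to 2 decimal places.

$219.55

Gordon growth model: P₀ = D₁/(r − g). D₁ = 5.98 × (1 + 0.028) = 6.1474.
P₀ = 6.1474 / (0.056 − 0.028) = 6.1474 / 0.028 = 219.5514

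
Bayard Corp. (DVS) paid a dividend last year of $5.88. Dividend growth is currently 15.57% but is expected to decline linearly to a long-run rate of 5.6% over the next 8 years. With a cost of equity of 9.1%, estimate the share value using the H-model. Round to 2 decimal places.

$244.41

H-model: P₀ = D₀[(1+g_L) + H(g_S−g_L)]/(r−g_L), with H = 8/2 = 4.
P₀ = 5.88 × [(1+0.056) + 4×(0.1557−0.056)] / (0.091−0.056)
   = 5.88 × 1.4548 / 0.035 = 244.4064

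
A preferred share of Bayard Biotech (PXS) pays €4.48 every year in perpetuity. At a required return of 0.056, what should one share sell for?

Zero-growth DDM (perpetuity): P₀ = D/r = 4.48 / 0.056 = 80.0000

€80.00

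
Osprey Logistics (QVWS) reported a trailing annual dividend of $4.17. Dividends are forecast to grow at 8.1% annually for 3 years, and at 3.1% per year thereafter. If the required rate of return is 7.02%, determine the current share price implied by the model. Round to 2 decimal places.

Two-stage DDM. Project D₁…D_3 at 0.081, terminal growth 0.031, discount at r = 0.0702.
D_1 = 4.5078
D_2 = 4.8729
D_3 = 5.2676
Terminal value at t=3: TV = D_4/(r−g) = 5.4309/(0.0702−0.031) = 138.5434
P₀ = 4.5078/(1+0.0702)^1 + 4.8729/(1+0.0702)^2 + 5.2676/(1+0.0702)^3 + 138.5434/(1+0.0702)^3 = 125.7935

$125.79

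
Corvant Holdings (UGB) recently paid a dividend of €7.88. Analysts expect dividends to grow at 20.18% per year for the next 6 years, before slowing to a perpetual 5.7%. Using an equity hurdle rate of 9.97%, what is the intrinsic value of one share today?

Two-stage DDM. Project D₁…D_6 at 0.2018, terminal growth 0.057, discount at r = 0.0997.
D_1 = 9.4702
D_2 = 11.3813
D_3 = 13.6780
D_4 = 16.4382
D_5 = 19.7555
D_6 = 23.7421
Terminal value at t=6: TV = D_7/(r−g) = 25.0954/(0.0997−0.057) = 587.7147
P₀ = 9.4702/(1+0.0997)^1 + 11.3813/(1+0.0997)^2 + 13.6780/(1+0.0997)^3 + 16.4382/(1+0.0997)^4 + 19.7555/(1+0.0997)^5 + 23.7421/(1+0.0997)^6 + 587.7147/(1+0.0997)^6 = 397.5475

€397.55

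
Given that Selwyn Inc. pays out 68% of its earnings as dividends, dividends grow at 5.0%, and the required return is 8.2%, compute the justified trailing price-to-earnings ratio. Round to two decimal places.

22.31

Justified trailing P/E = b(1+g)/(r−g) = 0.68×(1+0.05)/(0.082−0.05) = 22.3125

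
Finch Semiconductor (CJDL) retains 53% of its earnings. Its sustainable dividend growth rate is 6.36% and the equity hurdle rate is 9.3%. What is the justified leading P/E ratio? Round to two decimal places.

Payout ratio b = 1 − 0.53 = 0.47.
Justified leading P/E = b/(r−g) = 0.47/(0.093−0.0636) = 15.9864

15.99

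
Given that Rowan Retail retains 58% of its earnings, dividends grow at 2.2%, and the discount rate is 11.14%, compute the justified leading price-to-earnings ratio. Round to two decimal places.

Payout ratio b = 1 − 0.58 = 0.42.
Justified leading P/E = b/(r−g) = 0.42/(0.1114−0.022) = 4.6980

4.70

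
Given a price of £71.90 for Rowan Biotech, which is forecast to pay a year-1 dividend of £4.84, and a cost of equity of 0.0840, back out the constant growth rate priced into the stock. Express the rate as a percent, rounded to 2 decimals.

From P₀ = D₁/(r − g), the implied growth is g = r − D₁/P₀.
g = 0.084 − 4.84/71.90 = 0.084 − 0.06732 = 0.01668

1.67%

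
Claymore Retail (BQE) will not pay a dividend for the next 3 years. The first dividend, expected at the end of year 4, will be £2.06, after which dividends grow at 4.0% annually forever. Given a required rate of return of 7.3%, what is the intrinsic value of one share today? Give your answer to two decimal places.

Deferred-dividend DDM. At t=3 the remaining stream is a growing perpetuity with first payment D_4 = 2.06.
V_3 = D_4/(r−g) = 2.06/(0.073−0.04) = 62.4242
P₀ = V_3/(1+r)^3 = 62.4242/(1+0.073)^3 = 50.5306

£50.53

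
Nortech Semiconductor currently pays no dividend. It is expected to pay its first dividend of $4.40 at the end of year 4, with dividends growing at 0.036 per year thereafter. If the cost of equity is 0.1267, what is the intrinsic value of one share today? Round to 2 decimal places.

Deferred-dividend DDM. At t=3 the remaining stream is a growing perpetuity with first payment D_4 = 4.40.
V_3 = D_4/(r−g) = 4.40/(0.1267−0.036) = 48.5116
P₀ = V_3/(1+r)^3 = 48.5116/(1+0.1267)^3 = 33.9172

$33.92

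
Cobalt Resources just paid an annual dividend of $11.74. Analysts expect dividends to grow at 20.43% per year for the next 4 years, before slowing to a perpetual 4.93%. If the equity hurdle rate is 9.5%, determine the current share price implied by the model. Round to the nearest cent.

Two-stage DDM. Project D₁…D_4 at 0.2043, terminal growth 0.0493, discount at r = 0.095.
D_1 = 14.1385
D_2 = 17.0270
D_3 = 20.5056
D_4 = 24.6949
Terminal value at t=4: TV = D_5/(r−g) = 25.9123/(0.095−0.0493) = 567.0095
P₀ = 14.1385/(1+0.095)^1 + 17.0270/(1+0.095)^2 + 20.5056/(1+0.095)^3 + 24.6949/(1+0.095)^4 + 567.0095/(1+0.095)^4 = 454.3050

$454.31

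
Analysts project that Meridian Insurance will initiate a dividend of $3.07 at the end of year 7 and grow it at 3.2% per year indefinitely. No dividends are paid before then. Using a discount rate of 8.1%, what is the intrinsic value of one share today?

Deferred-dividend DDM. At t=6 the remaining stream is a growing perpetuity with first payment D_7 = 3.07.
V_6 = D_7/(r−g) = 3.07/(0.081−0.032) = 62.6531
P₀ = V_6/(1+r)^6 = 62.6531/(1+0.081)^6 = 39.2634

$39.26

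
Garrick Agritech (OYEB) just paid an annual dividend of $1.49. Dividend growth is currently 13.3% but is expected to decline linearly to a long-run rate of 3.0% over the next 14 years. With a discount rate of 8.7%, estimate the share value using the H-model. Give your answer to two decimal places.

H-model: P₀ = D₀[(1+g_L) + H(g_S−g_L)]/(r−g_L), with H = 14/2 = 7.
P₀ = 1.49 × [(1+0.03) + 7×(0.133−0.03)] / (0.087−0.03)
   = 1.49 × 1.7510 / 0.057 = 45.7718

$45.77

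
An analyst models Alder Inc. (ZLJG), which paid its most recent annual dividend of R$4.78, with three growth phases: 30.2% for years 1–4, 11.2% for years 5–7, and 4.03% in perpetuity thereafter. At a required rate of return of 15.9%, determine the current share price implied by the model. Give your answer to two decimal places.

R$105.75

Three-stage DDM. Project D₁…D_7; terminal Gordon value at t=7 with g = 0.0403; discount at r = 0.159.
D_1 = 6.2236
D_2 = 8.1031
D_3 = 10.5502
D_4 = 13.7364
D_5 = 15.2748
D_6 = 16.9856
D_7 = 18.8880
TV_7 = 19.6492/(0.159−0.0403) = 165.5366
P₀ = Σ Dₜ/(1+r)ᵗ + TV_7/(1+r)^7 = 105.7531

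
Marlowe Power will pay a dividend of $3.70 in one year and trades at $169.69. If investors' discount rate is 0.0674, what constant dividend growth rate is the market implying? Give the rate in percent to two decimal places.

4.56%

From P₀ = D₁/(r − g), the implied growth is g = r − D₁/P₀.
g = 0.0674 − 3.70/169.69 = 0.0674 − 0.02180 = 0.04560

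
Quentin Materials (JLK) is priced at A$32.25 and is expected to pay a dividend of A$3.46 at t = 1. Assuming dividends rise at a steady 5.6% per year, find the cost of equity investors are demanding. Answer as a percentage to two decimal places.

Rearranging the constant-growth DDM: r = D₁/P₀ + g.
r = 3.4600 / 32.25 + 0.056 = 0.10729 + 0.056 = 0.16329

16.33%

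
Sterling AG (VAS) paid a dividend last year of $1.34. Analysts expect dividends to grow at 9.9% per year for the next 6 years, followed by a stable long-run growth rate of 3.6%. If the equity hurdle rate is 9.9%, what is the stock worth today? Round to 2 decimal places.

$30.08

Two-stage DDM. Project D₁…D_6 at 0.099, terminal growth 0.036, discount at r = 0.099.
D_1 = 1.4727
D_2 = 1.6185
D_3 = 1.7787
D_4 = 1.9548
D_5 = 2.1483
D_6 = 2.3610
Terminal value at t=6: TV = D_7/(r−g) = 2.4460/(0.099−0.036) = 38.8249
P₀ = 1.4727/(1+0.099)^1 + 1.6185/(1+0.099)^2 + 1.7787/(1+0.099)^3 + 1.9548/(1+0.099)^4 + 2.1483/(1+0.099)^5 + 2.3610/(1+0.099)^6 + 38.8249/(1+0.099)^6 = 30.0756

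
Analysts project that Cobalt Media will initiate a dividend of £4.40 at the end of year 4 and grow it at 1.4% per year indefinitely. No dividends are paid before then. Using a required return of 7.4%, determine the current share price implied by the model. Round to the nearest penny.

£59.20

Deferred-dividend DDM. At t=3 the remaining stream is a growing perpetuity with first payment D_4 = 4.40.
V_3 = D_4/(r−g) = 4.40/(0.074−0.014) = 73.3333
P₀ = V_3/(1+r)^3 = 73.3333/(1+0.074)^3 = 59.1955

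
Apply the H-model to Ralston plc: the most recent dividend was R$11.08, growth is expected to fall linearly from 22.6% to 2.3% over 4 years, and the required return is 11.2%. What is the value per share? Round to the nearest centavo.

R$177.90

H-model: P₀ = D₀[(1+g_L) + H(g_S−g_L)]/(r−g_L), with H = 4/2 = 2.
P₀ = 11.08 × [(1+0.023) + 2×(0.226−0.023)] / (0.112−0.023)
   = 11.08 × 1.4290 / 0.089 = 177.9025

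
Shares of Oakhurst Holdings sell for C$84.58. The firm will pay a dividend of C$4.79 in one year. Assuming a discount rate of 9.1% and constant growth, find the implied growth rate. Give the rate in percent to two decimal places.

3.44%

From P₀ = D₁/(r − g), the implied growth is g = r − D₁/P₀.
g = 0.091 − 4.79/84.58 = 0.091 − 0.05663 = 0.03437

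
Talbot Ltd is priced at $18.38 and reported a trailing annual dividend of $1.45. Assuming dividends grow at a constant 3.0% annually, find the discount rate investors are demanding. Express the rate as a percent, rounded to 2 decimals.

11.13%

Rearranging the constant-growth DDM: r = D₁/P₀ + g.
D₁ = 1.45 × (1 + 0.03) = 1.4935.
r = 1.4935 / 18.38 + 0.03 = 0.08126 + 0.03 = 0.11126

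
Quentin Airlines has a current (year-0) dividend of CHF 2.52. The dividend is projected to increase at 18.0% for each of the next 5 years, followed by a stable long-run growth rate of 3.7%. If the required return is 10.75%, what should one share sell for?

CHF 66.20

Two-stage DDM. Project D₁…D_5 at 0.18, terminal growth 0.037, discount at r = 0.1075.
D_1 = 2.9736
D_2 = 3.5088
D_3 = 4.1404
D_4 = 4.8857
D_5 = 5.7651
Terminal value at t=5: TV = D_6/(r−g) = 5.9785/(0.1075−0.037) = 84.8009
P₀ = 2.9736/(1+0.1075)^1 + 3.5088/(1+0.1075)^2 + 4.1404/(1+0.1075)^3 + 4.8857/(1+0.1075)^4 + 5.7651/(1+0.1075)^5 + 84.8009/(1+0.1075)^5 = 66.1971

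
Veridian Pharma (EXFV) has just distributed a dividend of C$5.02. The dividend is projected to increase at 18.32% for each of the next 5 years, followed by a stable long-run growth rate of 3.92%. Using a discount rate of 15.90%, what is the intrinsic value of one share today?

Two-stage DDM. Project D₁…D_5 at 0.1832, terminal growth 0.0392, discount at r = 0.159.
D_1 = 5.9397
D_2 = 7.0278
D_3 = 8.3153
D_4 = 9.8387
D_5 = 11.6411
Terminal value at t=5: TV = D_6/(r−g) = 12.0974/(0.159−0.0392) = 100.9803
P₀ = 5.9397/(1+0.159)^1 + 7.0278/(1+0.159)^2 + 8.3153/(1+0.159)^3 + 9.8387/(1+0.159)^4 + 11.6411/(1+0.159)^5 + 100.9803/(1+0.159)^5 = 75.0026

C$75.00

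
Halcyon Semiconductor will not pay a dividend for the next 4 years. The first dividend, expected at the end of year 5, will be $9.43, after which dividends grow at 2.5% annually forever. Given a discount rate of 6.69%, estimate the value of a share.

Deferred-dividend DDM. At t=4 the remaining stream is a growing perpetuity with first payment D_5 = 9.43.
V_4 = D_5/(r−g) = 9.43/(0.0669−0.025) = 225.0597
P₀ = V_4/(1+r)^4 = 225.0597/(1+0.0669)^4 = 173.7012

$173.70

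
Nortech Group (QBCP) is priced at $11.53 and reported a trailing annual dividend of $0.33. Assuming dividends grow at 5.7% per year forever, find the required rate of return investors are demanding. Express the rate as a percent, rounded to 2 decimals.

8.73%

Rearranging the constant-growth DDM: r = D₁/P₀ + g.
D₁ = 0.33 × (1 + 0.057) = 0.3488.
r = 0.3488 / 11.53 + 0.057 = 0.03025 + 0.057 = 0.08725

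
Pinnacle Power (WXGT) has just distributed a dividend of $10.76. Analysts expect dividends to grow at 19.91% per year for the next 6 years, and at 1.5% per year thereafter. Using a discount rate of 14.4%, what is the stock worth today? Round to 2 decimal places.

$188.63

Two-stage DDM. Project D₁…D_6 at 0.1991, terminal growth 0.015, discount at r = 0.144.
D_1 = 12.9023
D_2 = 15.4712
D_3 = 18.5515
D_4 = 22.2451
D_5 = 26.6741
D_6 = 31.9849
Terminal value at t=6: TV = D_7/(r−g) = 32.4647/(0.144−0.015) = 251.6640
P₀ = 12.9023/(1+0.144)^1 + 15.4712/(1+0.144)^2 + 18.5515/(1+0.144)^3 + 22.2451/(1+0.144)^4 + 26.6741/(1+0.144)^5 + 31.9849/(1+0.144)^6 + 251.6640/(1+0.144)^6 = 188.6305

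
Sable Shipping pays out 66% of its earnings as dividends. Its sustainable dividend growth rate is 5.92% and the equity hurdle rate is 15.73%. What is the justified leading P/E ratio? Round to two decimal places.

Justified leading P/E = b/(r−g) = 0.66/(0.1573−0.0592) = 6.7278

6.73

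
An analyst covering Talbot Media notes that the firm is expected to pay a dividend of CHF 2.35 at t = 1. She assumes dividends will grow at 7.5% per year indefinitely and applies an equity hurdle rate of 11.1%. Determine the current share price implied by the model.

CHF 65.28

Gordon growth model: P₀ = D₁/(r − g), with D₁ = 2.35 given directly.
P₀ = 2.3500 / (0.111 − 0.075) = 2.3500 / 0.036 = 65.2778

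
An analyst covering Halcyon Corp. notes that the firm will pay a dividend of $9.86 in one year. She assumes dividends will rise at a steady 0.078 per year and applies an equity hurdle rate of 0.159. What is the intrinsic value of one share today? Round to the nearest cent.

Gordon growth model: P₀ = D₁/(r − g), with D₁ = 9.86 given directly.
P₀ = 9.8600 / (0.159 − 0.078) = 9.8600 / 0.081 = 121.7284

$121.73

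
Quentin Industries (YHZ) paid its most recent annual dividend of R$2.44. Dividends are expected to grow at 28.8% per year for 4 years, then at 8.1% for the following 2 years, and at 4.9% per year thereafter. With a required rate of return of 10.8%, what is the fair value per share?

R$98.41

Three-stage DDM. Project D₁…D_6; terminal Gordon value at t=6 with g = 0.049; discount at r = 0.108.
D_1 = 3.1427
D_2 = 4.0478
D_3 = 5.2136
D_4 = 6.7151
D_5 = 7.2590
D_6 = 7.8470
TV_6 = 8.2315/(0.108−0.049) = 139.5173
P₀ = Σ Dₜ/(1+r)ᵗ + TV_6/(1+r)^6 = 98.4129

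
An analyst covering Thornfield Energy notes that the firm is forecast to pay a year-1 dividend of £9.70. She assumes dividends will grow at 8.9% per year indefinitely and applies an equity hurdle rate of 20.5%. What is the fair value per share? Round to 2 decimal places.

Gordon growth model: P₀ = D₁/(r − g), with D₁ = 9.70 given directly.
P₀ = 9.7000 / (0.205 − 0.089) = 9.7000 / 0.116 = 83.6207

£83.62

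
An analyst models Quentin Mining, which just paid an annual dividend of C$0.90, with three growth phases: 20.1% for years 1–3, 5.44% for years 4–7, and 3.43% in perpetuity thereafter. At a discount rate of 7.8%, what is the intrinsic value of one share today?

Three-stage DDM. Project D₁…D_7; terminal Gordon value at t=7 with g = 0.0343; discount at r = 0.078.
D_1 = 1.0809
D_2 = 1.2982
D_3 = 1.5591
D_4 = 1.6439
D_5 = 1.7333
D_6 = 1.8276
D_7 = 1.9271
TV_7 = 1.9931/(0.078−0.0343) = 45.6098
P₀ = Σ Dₜ/(1+r)ᵗ + TV_7/(1+r)^7 = 35.0364

C$35.04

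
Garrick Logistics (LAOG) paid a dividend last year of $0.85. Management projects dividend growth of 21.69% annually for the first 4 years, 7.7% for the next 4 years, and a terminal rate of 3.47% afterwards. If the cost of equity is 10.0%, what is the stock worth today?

Three-stage DDM. Project D₁…D_8; terminal Gordon value at t=8 with g = 0.0347; discount at r = 0.1.
D_1 = 1.0344
D_2 = 1.2587
D_3 = 1.5317
D_4 = 1.8640
D_5 = 2.0075
D_6 = 2.1621
D_7 = 2.3286
D_8 = 2.5078
TV_8 = 2.5949/(0.1−0.0347) = 39.7377
P₀ = Σ Dₜ/(1+r)ᵗ + TV_8/(1+r)^8 = 27.7742

$27.77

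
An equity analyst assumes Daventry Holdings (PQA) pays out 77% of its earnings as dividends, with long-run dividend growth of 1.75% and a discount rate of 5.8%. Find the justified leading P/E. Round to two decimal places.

Justified leading P/E = b/(r−g) = 0.77/(0.058−0.0175) = 19.0123

19.01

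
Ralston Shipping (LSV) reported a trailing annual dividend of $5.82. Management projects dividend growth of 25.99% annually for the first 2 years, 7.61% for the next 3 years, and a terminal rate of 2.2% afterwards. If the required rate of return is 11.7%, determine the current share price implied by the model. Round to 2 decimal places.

Three-stage DDM. Project D₁…D_5; terminal Gordon value at t=5 with g = 0.022; discount at r = 0.117.
D_1 = 7.3326
D_2 = 9.2384
D_3 = 9.9414
D_4 = 10.6979
D_5 = 11.5121
TV_5 = 11.7653/(0.117−0.022) = 123.8455
P₀ = Σ Dₜ/(1+r)ᵗ + TV_5/(1+r)^5 = 105.8168

$105.82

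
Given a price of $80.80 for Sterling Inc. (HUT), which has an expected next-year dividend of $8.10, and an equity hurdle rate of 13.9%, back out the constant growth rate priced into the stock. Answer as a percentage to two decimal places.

3.88%

From P₀ = D₁/(r − g), the implied growth is g = r − D₁/P₀.
g = 0.139 − 8.10/80.80 = 0.139 − 0.10025 = 0.03875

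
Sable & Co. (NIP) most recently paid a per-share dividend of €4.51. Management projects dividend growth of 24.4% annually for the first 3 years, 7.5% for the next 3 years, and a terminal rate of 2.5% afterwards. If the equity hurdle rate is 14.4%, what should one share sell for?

Three-stage DDM. Project D₁…D_6; terminal Gordon value at t=6 with g = 0.025; discount at r = 0.144.
D_1 = 5.6104
D_2 = 6.9794
D_3 = 8.6824
D_4 = 9.3335
D_5 = 10.0335
D_6 = 10.7861
TV_6 = 11.0557/(0.144−0.025) = 92.9052
P₀ = Σ Dₜ/(1+r)ᵗ + TV_6/(1+r)^6 = 72.8641

€72.86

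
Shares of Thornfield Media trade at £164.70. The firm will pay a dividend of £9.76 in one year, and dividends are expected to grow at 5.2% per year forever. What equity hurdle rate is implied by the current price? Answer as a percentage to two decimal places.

11.13%

Rearranging the constant-growth DDM: r = D₁/P₀ + g.
r = 9.7600 / 164.70 + 0.052 = 0.05926 + 0.052 = 0.11126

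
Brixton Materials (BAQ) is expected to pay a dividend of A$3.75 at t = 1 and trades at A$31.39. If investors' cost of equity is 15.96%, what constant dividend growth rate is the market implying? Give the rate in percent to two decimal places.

4.01%

From P₀ = D₁/(r − g), the implied growth is g = r − D₁/P₀.
g = 0.1596 − 3.75/31.39 = 0.1596 − 0.11946 = 0.04014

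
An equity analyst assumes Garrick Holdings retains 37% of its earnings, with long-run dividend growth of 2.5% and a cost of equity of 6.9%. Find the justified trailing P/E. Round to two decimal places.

14.68

Payout ratio b = 1 − 0.37 = 0.63.
Justified trailing P/E = b(1+g)/(r−g) = 0.63×(1+0.025)/(0.069−0.025) = 14.6761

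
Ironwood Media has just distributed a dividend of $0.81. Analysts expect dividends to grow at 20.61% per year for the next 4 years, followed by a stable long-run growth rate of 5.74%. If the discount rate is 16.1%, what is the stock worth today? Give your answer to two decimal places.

Two-stage DDM. Project D₁…D_4 at 0.2061, terminal growth 0.0574, discount at r = 0.161.
D_1 = 0.9769
D_2 = 1.1783
D_3 = 1.4211
D_4 = 1.7140
Terminal value at t=4: TV = D_5/(r−g) = 1.8124/(0.161−0.0574) = 17.4944
P₀ = 0.9769/(1+0.161)^1 + 1.1783/(1+0.161)^2 + 1.4211/(1+0.161)^3 + 1.7140/(1+0.161)^4 + 17.4944/(1+0.161)^4 = 13.1958

$13.20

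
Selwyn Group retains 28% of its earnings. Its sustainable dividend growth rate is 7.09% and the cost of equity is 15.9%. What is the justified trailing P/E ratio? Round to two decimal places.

8.75

Payout ratio b = 1 − 0.28 = 0.72.
Justified trailing P/E = b(1+g)/(r−g) = 0.72×(1+0.0709)/(0.159−0.0709) = 8.7520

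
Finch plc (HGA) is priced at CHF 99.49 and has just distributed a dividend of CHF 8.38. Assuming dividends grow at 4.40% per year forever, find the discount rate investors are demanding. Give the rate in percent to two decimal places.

13.19%

Rearranging the constant-growth DDM: r = D₁/P₀ + g.
D₁ = 8.38 × (1 + 0.044) = 8.7487.
r = 8.7487 / 99.49 + 0.044 = 0.08794 + 0.044 = 0.13194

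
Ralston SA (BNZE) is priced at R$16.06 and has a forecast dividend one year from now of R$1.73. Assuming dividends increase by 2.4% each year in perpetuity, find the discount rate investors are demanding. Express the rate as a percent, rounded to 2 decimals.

Rearranging the constant-growth DDM: r = D₁/P₀ + g.
r = 1.7300 / 16.06 + 0.024 = 0.10772 + 0.024 = 0.13172

13.17%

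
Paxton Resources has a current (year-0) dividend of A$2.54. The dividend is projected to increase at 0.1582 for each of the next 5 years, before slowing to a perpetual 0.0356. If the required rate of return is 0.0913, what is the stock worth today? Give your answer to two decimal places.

Two-stage DDM. Project D₁…D_5 at 0.1582, terminal growth 0.0356, discount at r = 0.0913.
D_1 = 2.9418
D_2 = 3.4072
D_3 = 3.9462
D_4 = 4.5705
D_5 = 5.2936
Terminal value at t=5: TV = D_6/(r−g) = 5.4821/(0.0913−0.0356) = 98.4211
P₀ = 2.9418/(1+0.0913)^1 + 3.4072/(1+0.0913)^2 + 3.9462/(1+0.0913)^3 + 4.5705/(1+0.0913)^4 + 5.2936/(1+0.0913)^5 + 98.4211/(1+0.0913)^5 = 78.8224

A$78.82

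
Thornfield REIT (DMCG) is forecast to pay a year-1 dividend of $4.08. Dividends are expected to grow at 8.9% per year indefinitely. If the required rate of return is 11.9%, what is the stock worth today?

$136.00

Gordon growth model: P₀ = D₁/(r − g), with D₁ = 4.08 given directly.
P₀ = 4.0800 / (0.119 − 0.089) = 4.0800 / 0.03 = 136.0000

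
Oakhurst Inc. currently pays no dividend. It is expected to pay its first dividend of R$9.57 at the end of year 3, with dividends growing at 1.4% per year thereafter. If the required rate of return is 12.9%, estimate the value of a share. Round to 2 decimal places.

Deferred-dividend DDM. At t=2 the remaining stream is a growing perpetuity with first payment D_3 = 9.57.
V_2 = D_3/(r−g) = 9.57/(0.129−0.014) = 83.2174
P₀ = V_2/(1+r)^2 = 83.2174/(1+0.129)^2 = 65.2869

R$65.29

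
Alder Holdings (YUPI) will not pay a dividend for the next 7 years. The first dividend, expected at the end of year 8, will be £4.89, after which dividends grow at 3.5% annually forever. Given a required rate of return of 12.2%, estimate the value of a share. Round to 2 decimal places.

Deferred-dividend DDM. At t=7 the remaining stream is a growing perpetuity with first payment D_8 = 4.89.
V_7 = D_8/(r−g) = 4.89/(0.122−0.035) = 56.2069
P₀ = V_7/(1+r)^7 = 56.2069/(1+0.122)^7 = 25.1096

£25.11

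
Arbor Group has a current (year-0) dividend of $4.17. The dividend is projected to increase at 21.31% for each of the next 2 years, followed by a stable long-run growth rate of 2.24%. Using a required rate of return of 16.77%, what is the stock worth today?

Two-stage DDM. Project D₁…D_2 at 0.2131, terminal growth 0.0224, discount at r = 0.1677.
D_1 = 5.0586
D_2 = 6.1366
Terminal value at t=2: TV = D_3/(r−g) = 6.2741/(0.1677−0.0224) = 43.1802
P₀ = 5.0586/(1+0.1677)^1 + 6.1366/(1+0.1677)^2 + 43.1802/(1+0.1677)^2 = 40.5008

$40.50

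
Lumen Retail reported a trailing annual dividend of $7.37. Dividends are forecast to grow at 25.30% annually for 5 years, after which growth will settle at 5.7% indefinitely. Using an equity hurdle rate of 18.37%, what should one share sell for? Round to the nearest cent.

Two-stage DDM. Project D₁…D_5 at 0.253, terminal growth 0.057, discount at r = 0.1837.
D_1 = 9.2346
D_2 = 11.5710
D_3 = 14.4984
D_4 = 18.1665
D_5 = 22.7627
Terminal value at t=5: TV = D_6/(r−g) = 24.0601/(0.1837−0.057) = 189.8984
P₀ = 9.2346/(1+0.1837)^1 + 11.5710/(1+0.1837)^2 + 14.4984/(1+0.1837)^3 + 18.1665/(1+0.1837)^4 + 22.7627/(1+0.1837)^5 + 189.8984/(1+0.1837)^5 = 125.5672

$125.57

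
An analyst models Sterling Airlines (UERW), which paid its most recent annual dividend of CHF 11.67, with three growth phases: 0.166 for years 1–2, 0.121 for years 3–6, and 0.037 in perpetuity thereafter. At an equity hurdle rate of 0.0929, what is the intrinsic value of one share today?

CHF 355.13

Three-stage DDM. Project D₁…D_6; terminal Gordon value at t=6 with g = 0.037; discount at r = 0.0929.
D_1 = 13.6072
D_2 = 15.8660
D_3 = 17.7858
D_4 = 19.9379
D_5 = 22.3504
D_6 = 25.0548
TV_6 = 25.9818/(0.0929−0.037) = 464.7906
P₀ = Σ Dₜ/(1+r)ᵗ + TV_6/(1+r)^6 = 355.1278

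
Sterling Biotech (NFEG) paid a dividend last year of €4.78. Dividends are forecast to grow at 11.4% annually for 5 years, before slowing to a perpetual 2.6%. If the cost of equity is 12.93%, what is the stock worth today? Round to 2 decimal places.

Two-stage DDM. Project D₁…D_5 at 0.114, terminal growth 0.026, discount at r = 0.1293.
D_1 = 5.3249
D_2 = 5.9320
D_3 = 6.6082
D_4 = 7.3615
D_5 = 8.2008
Terminal value at t=5: TV = D_6/(r−g) = 8.4140/(0.1293−0.026) = 81.4518
P₀ = 5.3249/(1+0.1293)^1 + 5.9320/(1+0.1293)^2 + 6.6082/(1+0.1293)^3 + 7.3615/(1+0.1293)^4 + 8.2008/(1+0.1293)^5 + 81.4518/(1+0.1293)^5 = 67.2919

€67.29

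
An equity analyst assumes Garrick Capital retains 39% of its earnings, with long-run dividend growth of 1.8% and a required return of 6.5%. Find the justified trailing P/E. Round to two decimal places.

13.21

Payout ratio b = 1 − 0.39 = 0.61.
Justified trailing P/E = b(1+g)/(r−g) = 0.61×(1+0.018)/(0.065−0.018) = 13.2123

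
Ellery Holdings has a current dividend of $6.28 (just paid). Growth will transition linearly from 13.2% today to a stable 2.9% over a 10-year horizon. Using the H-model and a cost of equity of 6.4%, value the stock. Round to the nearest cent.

H-model: P₀ = D₀[(1+g_L) + H(g_S−g_L)]/(r−g_L), with H = 10/2 = 5.
P₀ = 6.28 × [(1+0.029) + 5×(0.132−0.029)] / (0.064−0.029)
   = 6.28 × 1.5440 / 0.035 = 277.0377

$277.04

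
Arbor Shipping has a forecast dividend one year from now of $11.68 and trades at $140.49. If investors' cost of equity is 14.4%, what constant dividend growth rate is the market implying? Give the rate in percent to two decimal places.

From P₀ = D₁/(r − g), the implied growth is g = r − D₁/P₀.
g = 0.144 − 11.68/140.49 = 0.144 − 0.08314 = 0.06086

6.09%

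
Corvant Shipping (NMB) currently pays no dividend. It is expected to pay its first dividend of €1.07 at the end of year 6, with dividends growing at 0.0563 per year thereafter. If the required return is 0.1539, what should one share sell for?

€5.36

Deferred-dividend DDM. At t=5 the remaining stream is a growing perpetuity with first payment D_6 = 1.07.
V_5 = D_6/(r−g) = 1.07/(0.1539−0.0563) = 10.9631
P₀ = V_5/(1+r)^5 = 10.9631/(1+0.1539)^5 = 5.3591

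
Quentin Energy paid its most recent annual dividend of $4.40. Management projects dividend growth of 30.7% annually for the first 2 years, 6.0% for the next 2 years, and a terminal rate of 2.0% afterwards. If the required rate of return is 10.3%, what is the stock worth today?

Three-stage DDM. Project D₁…D_4; terminal Gordon value at t=4 with g = 0.02; discount at r = 0.103.
D_1 = 5.7508
D_2 = 7.5163
D_3 = 7.9673
D_4 = 8.4453
TV_4 = 8.6142/(0.103−0.02) = 103.7857
P₀ = Σ Dₜ/(1+r)ᵗ + TV_4/(1+r)^4 = 93.1538

$93.15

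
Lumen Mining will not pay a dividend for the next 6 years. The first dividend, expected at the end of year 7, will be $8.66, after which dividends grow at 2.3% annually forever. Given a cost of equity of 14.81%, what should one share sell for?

Deferred-dividend DDM. At t=6 the remaining stream is a growing perpetuity with first payment D_7 = 8.66.
V_6 = D_7/(r−g) = 8.66/(0.1481−0.023) = 69.2246
P₀ = V_6/(1+r)^6 = 69.2246/(1+0.1481)^6 = 30.2261

$30.23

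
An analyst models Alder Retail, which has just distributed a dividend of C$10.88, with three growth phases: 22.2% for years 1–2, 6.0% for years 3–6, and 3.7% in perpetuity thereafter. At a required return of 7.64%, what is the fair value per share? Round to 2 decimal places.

Three-stage DDM. Project D₁…D_6; terminal Gordon value at t=6 with g = 0.037; discount at r = 0.0764.
D_1 = 13.2954
D_2 = 16.2469
D_3 = 17.2217
D_4 = 18.2551
D_5 = 19.3504
D_6 = 20.5114
TV_6 = 21.2703/(0.0764−0.037) = 539.8552
P₀ = Σ Dₜ/(1+r)ᵗ + TV_6/(1+r)^6 = 427.4443

C$427.44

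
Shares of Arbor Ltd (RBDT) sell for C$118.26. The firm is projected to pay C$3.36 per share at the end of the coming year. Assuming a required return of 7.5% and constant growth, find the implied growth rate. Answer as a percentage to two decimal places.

4.66%

From P₀ = D₁/(r − g), the implied growth is g = r − D₁/P₀.
g = 0.075 − 3.36/118.26 = 0.075 − 0.02841 = 0.04659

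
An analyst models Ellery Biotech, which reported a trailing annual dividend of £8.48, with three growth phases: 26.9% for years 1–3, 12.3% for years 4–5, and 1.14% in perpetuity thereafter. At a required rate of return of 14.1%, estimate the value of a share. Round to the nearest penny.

Three-stage DDM. Project D₁…D_5; terminal Gordon value at t=5 with g = 0.0114; discount at r = 0.141.
D_1 = 10.7611
D_2 = 13.6559
D_3 = 17.3293
D_4 = 19.4608
D_5 = 21.8545
TV_5 = 22.1036/(0.141−0.0114) = 170.5525
P₀ = Σ Dₜ/(1+r)ᵗ + TV_5/(1+r)^5 = 142.5617

£142.56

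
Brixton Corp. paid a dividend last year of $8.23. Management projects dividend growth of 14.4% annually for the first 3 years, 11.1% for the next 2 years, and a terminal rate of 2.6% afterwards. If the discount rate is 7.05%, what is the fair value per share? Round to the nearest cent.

Three-stage DDM. Project D₁…D_5; terminal Gordon value at t=5 with g = 0.026; discount at r = 0.0705.
D_1 = 9.4151
D_2 = 10.7709
D_3 = 12.3219
D_4 = 13.6896
D_5 = 15.2092
TV_5 = 15.6046/(0.0705−0.026) = 350.6658
P₀ = Σ Dₜ/(1+r)ᵗ + TV_5/(1+r)^5 = 298.9177

$298.92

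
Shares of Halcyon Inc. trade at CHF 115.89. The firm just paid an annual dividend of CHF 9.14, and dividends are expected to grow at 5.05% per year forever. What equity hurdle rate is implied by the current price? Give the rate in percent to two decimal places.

13.34%

Rearranging the constant-growth DDM: r = D₁/P₀ + g.
D₁ = 9.14 × (1 + 0.0505) = 9.6016.
r = 9.6016 / 115.89 + 0.0505 = 0.08285 + 0.0505 = 0.13335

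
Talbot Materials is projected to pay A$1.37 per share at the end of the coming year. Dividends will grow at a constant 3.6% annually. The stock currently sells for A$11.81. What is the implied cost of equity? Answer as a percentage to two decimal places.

Rearranging the constant-growth DDM: r = D₁/P₀ + g.
r = 1.3700 / 11.81 + 0.036 = 0.11600 + 0.036 = 0.15200

15.20%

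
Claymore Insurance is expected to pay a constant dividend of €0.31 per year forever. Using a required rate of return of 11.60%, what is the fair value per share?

Zero-growth DDM (perpetuity): P₀ = D/r = 0.31 / 0.116 = 2.6724

€2.67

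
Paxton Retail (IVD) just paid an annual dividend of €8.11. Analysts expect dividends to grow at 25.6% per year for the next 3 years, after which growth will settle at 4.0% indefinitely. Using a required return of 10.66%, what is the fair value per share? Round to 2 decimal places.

Two-stage DDM. Project D₁…D_3 at 0.256, terminal growth 0.04, discount at r = 0.1066.
D_1 = 10.1862
D_2 = 12.7938
D_3 = 16.0690
Terminal value at t=3: TV = D_4/(r−g) = 16.7118/(0.1066−0.04) = 250.9279
P₀ = 10.1862/(1+0.1066)^1 + 12.7938/(1+0.1066)^2 + 16.0690/(1+0.1066)^3 + 250.9279/(1+0.1066)^3 = 216.6834

€216.68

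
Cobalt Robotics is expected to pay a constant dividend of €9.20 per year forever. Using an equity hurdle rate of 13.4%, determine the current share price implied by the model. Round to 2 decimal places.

Zero-growth DDM (perpetuity): P₀ = D/r = 9.20 / 0.134 = 68.6567

€68.66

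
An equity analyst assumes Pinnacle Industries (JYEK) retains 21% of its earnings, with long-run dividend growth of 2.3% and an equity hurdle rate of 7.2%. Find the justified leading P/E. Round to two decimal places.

Payout ratio b = 1 − 0.21 = 0.79.
Justified leading P/E = b/(r−g) = 0.79/(0.072−0.023) = 16.1224

16.12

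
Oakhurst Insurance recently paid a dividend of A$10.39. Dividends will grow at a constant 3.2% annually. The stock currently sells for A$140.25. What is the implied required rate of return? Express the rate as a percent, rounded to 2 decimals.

10.85%

Rearranging the constant-growth DDM: r = D₁/P₀ + g.
D₁ = 10.39 × (1 + 0.032) = 10.7225.
r = 10.7225 / 140.25 + 0.032 = 0.07645 + 0.032 = 0.10845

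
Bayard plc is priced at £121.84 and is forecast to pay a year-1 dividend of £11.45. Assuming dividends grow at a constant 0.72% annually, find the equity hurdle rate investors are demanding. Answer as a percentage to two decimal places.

10.12%

Rearranging the constant-growth DDM: r = D₁/P₀ + g.
r = 11.4500 / 121.84 + 0.0072 = 0.09398 + 0.0072 = 0.10118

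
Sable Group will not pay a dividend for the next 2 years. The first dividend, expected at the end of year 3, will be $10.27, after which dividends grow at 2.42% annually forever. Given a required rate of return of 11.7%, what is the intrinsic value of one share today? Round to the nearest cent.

$88.70

Deferred-dividend DDM. At t=2 the remaining stream is a growing perpetuity with first payment D_3 = 10.27.
V_2 = D_3/(r−g) = 10.27/(0.117−0.0242) = 110.6681
P₀ = V_2/(1+r)^2 = 110.6681/(1+0.117)^2 = 88.6985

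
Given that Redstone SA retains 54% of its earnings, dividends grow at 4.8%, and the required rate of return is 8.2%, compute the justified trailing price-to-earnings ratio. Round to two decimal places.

Payout ratio b = 1 − 0.54 = 0.46.
Justified trailing P/E = b(1+g)/(r−g) = 0.46×(1+0.048)/(0.082−0.048) = 14.1788

14.18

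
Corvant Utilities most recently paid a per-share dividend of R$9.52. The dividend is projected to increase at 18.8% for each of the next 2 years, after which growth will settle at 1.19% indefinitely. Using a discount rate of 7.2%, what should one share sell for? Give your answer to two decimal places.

Two-stage DDM. Project D₁…D_2 at 0.188, terminal growth 0.0119, discount at r = 0.072.
D_1 = 11.3098
D_2 = 13.4360
Terminal value at t=2: TV = D_3/(r−g) = 13.5959/(0.072−0.0119) = 226.2210
P₀ = 11.3098/(1+0.072)^1 + 13.4360/(1+0.072)^2 + 226.2210/(1+0.072)^2 = 219.0955

R$219.10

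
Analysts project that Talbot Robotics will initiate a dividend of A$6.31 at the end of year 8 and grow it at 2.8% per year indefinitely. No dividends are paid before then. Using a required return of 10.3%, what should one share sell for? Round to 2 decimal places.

Deferred-dividend DDM. At t=7 the remaining stream is a growing perpetuity with first payment D_8 = 6.31.
V_7 = D_8/(r−g) = 6.31/(0.103−0.028) = 84.1333
P₀ = V_7/(1+r)^7 = 84.1333/(1+0.103)^7 = 42.3584

A$42.36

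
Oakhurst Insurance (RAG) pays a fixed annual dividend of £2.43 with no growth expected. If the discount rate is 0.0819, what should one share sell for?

Zero-growth DDM (perpetuity): P₀ = D/r = 2.43 / 0.0819 = 29.6703

£29.67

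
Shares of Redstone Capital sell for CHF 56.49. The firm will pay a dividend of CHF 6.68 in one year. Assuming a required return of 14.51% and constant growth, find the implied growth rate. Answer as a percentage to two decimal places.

2.68%

From P₀ = D₁/(r − g), the implied growth is g = r − D₁/P₀.
g = 0.1451 − 6.68/56.49 = 0.1451 − 0.11825 = 0.02685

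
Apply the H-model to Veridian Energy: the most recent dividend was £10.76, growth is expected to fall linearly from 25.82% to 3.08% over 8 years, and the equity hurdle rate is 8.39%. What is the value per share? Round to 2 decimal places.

H-model: P₀ = D₀[(1+g_L) + H(g_S−g_L)]/(r−g_L), with H = 8/2 = 4.
P₀ = 10.76 × [(1+0.0308) + 4×(0.2582−0.0308)] / (0.0839−0.0308)
   = 10.76 × 1.9404 / 0.0531 = 393.1959

£393.20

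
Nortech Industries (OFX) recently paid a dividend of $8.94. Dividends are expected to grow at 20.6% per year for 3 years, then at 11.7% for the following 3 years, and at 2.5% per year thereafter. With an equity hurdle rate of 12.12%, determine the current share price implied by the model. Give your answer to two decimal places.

Three-stage DDM. Project D₁…D_6; terminal Gordon value at t=6 with g = 0.025; discount at r = 0.1212.
D_1 = 10.7816
D_2 = 13.0027
D_3 = 15.6812
D_4 = 17.5159
D_5 = 19.5653
D_6 = 21.8544
TV_6 = 22.4008/(0.1212−0.025) = 232.8562
P₀ = Σ Dₜ/(1+r)ᵗ + TV_6/(1+r)^6 = 181.4299

$181.43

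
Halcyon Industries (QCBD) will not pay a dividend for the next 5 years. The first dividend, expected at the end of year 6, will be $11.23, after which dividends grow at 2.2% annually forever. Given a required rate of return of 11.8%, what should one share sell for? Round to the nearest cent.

$66.97

Deferred-dividend DDM. At t=5 the remaining stream is a growing perpetuity with first payment D_6 = 11.23.
V_5 = D_6/(r−g) = 11.23/(0.118−0.022) = 116.9792
P₀ = V_5/(1+r)^5 = 116.9792/(1+0.118)^5 = 66.9730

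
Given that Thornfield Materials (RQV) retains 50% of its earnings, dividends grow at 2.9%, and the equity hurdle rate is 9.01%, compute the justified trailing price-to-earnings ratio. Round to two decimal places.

Payout ratio b = 1 − 0.50 = 0.50.
Justified trailing P/E = b(1+g)/(r−g) = 0.50×(1+0.029)/(0.0901−0.029) = 8.4206

8.42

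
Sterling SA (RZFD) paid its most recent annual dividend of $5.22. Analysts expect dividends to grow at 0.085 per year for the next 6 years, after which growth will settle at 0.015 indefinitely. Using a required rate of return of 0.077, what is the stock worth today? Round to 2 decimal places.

Two-stage DDM. Project D₁…D_6 at 0.085, terminal growth 0.015, discount at r = 0.077.
D_1 = 5.6637
D_2 = 6.1451
D_3 = 6.6674
D_4 = 7.2342
D_5 = 7.8491
D_6 = 8.5163
Terminal value at t=6: TV = D_7/(r−g) = 8.6440/(0.077−0.015) = 139.4194
P₀ = 5.6637/(1+0.077)^1 + 6.1451/(1+0.077)^2 + 6.6674/(1+0.077)^3 + 7.2342/(1+0.077)^4 + 7.8491/(1+0.077)^5 + 8.5163/(1+0.077)^6 + 139.4194/(1+0.077)^6 = 121.4809

$121.48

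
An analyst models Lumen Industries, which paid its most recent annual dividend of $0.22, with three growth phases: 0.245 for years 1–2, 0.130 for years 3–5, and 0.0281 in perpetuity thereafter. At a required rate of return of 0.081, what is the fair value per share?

$7.98

Three-stage DDM. Project D₁…D_5; terminal Gordon value at t=5 with g = 0.0281; discount at r = 0.081.
D_1 = 0.2739
D_2 = 0.3410
D_3 = 0.3853
D_4 = 0.4354
D_5 = 0.4920
TV_5 = 0.5059/(0.081−0.0281) = 9.5626
P₀ = Σ Dₜ/(1+r)ᵗ + TV_5/(1+r)^5 = 7.9805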